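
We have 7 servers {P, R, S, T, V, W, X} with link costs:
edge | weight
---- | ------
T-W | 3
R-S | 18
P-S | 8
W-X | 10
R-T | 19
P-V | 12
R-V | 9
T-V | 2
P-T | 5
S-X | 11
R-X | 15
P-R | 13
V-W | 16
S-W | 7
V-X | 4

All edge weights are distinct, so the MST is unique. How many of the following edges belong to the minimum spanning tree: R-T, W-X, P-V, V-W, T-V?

Kruskal: consider edges lightest-first.
T-V (2): add. Components now {S} {R} {W} {P} {T,V} {X}
T-W (3): add. Components now {S} {R} {T,V,W} {P} {X}
V-X (4): add. Components now {S} {R} {T,V,W,X} {P}
P-T (5): add. Components now {S} {R} {P,T,V,W,X}
S-W (7): add. Components now {P,S,T,V,W,X} {R}
P-S (8): skip — S and P already connected.
R-V (9): add. Components now {P,R,S,T,V,W,X}
MST edge set: {T-V, T-W, V-X, P-T, S-W, R-V}.
Of the listed edges, {T-V} are in the MST → 1.

1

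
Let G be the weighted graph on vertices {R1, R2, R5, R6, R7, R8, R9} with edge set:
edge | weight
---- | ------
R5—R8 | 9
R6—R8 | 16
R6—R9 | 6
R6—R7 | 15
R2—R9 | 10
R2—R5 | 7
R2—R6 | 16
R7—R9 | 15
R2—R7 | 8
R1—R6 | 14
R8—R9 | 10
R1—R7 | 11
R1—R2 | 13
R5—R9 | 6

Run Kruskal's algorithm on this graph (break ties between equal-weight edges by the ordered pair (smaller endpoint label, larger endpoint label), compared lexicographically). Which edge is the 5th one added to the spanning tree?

Sort edges by weight, then run Kruskal:
R5—R9 (6): add — endpoints in different components.
R6—R9 (6): add — endpoints in different components.
R2—R5 (7): add — endpoints in different components.
R2—R7 (8): add — endpoints in different components.
R5—R8 (9): add — endpoints in different components.
R2—R9 (10): skip — R9 and R2 already connected.
R8—R9 (10): skip — R9 and R8 already connected.
R1—R7 (11): add — endpoints in different components.
The 5th edge added is R5—R8.

R5-R8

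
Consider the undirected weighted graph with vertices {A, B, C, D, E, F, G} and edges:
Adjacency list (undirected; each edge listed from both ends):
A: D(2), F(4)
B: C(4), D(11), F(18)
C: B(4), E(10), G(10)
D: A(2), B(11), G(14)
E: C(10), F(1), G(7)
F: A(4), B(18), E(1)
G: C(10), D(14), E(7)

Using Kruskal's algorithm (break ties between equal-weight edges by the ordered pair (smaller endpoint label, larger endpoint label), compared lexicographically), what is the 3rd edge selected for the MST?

A-F

Kruskal: consider edges lightest-first.
E-F (1): add — endpoints in different components.
A-D (2): add — endpoints in different components.
A-F (4): add — endpoints in different components.
B-C (4): add — endpoints in different components.
E-G (7): add — endpoints in different components.
C-E (10): add — endpoints in different components.
The 3rd edge added is A-F.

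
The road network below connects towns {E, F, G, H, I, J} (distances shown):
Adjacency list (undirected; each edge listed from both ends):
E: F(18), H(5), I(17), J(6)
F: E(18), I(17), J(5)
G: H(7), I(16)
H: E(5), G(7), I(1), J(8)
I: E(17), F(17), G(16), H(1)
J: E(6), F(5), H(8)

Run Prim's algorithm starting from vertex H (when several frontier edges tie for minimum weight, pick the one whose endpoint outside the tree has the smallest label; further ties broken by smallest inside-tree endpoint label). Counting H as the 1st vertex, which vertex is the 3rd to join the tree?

Grow the tree from H using Prim:
Step 1: frontier [H—I 1, E—H 5, G—H 7, H—J 8] → take H—I (1); add I.
Step 2: frontier [E—H 5, G—H 7, H—J 8, G—I 16, E—I 17, F—I 17] → take E—H (5); add E.
Step 3: frontier [E—J 6, E—F 18, G—H 7, H—J 8, G—I 16, F—I 17] → take E—J (6); add J.
Step 4: frontier [E—F 18, G—H 7, G—I 16, F—I 17, F—J 5] → take F—J (5); add F.
Step 5: frontier [G—H 7, G—I 16] → take G—H (7); add G.
Vertex order: H, I, E, J, F, G. The 3rd vertex is E.

E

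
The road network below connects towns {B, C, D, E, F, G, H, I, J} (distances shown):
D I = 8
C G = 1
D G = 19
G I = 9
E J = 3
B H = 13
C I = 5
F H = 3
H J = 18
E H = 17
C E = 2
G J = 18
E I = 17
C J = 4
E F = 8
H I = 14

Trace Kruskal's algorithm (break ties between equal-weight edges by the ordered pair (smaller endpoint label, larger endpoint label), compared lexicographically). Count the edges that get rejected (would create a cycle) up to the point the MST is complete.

Kruskal: consider edges lightest-first.
C G (1): add — endpoints in different components.
C E (2): add — endpoints in different components.
E J (3): add — endpoints in different components.
F H (3): add — endpoints in different components.
C J (4): skip — C and J already connected.
C I (5): add — endpoints in different components.
D I (8): add — endpoints in different components.
E F (8): add — endpoints in different components.
G I (9): skip — G and I already connected.
B H (13): add — endpoints in different components.
Edges rejected before the tree was complete: 2.

2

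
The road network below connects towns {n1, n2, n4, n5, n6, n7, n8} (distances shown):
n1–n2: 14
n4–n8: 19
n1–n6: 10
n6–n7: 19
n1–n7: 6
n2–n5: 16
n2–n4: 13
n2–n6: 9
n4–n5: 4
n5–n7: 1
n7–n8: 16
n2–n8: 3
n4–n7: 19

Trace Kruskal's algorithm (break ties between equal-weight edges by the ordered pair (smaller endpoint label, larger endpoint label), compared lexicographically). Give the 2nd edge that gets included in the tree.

n2-n8

Kruskal's algorithm — process edges by increasing weight (ties by edge label):
n5–n7 (1): add — endpoints in different components.
n2–n8 (3): add — endpoints in different components.
n4–n5 (4): add — endpoints in different components.
n1–n7 (6): add — endpoints in different components.
n2–n6 (9): add — endpoints in different components.
n1–n6 (10): add — endpoints in different components.
The 2nd edge added is n2–n8.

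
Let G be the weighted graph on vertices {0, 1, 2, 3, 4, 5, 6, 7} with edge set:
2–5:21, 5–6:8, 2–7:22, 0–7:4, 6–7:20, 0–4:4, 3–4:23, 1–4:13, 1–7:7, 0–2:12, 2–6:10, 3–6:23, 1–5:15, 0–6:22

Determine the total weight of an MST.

Kruskal's algorithm — process edges by increasing weight (ties by edge label):
0–4 (4): add — endpoints in different components.
0–7 (4): add — endpoints in different components.
1–7 (7): add — endpoints in different components.
5–6 (8): add — endpoints in different components.
2–6 (10): add — endpoints in different components.
0–2 (12): add — endpoints in different components.
1–4 (13): skip — 1 and 4 already connected.
1–5 (15): skip — 1 and 5 already connected.
6–7 (20): skip — 6 and 7 already connected.
2–5 (21): skip — 2 and 5 already connected.
0–6 (22): skip — 0 and 6 already connected.
2–7 (22): skip — 2 and 7 already connected.
3–4 (23): add — endpoints in different components.
MST edges: 0–4, 0–7, 1–7, 5–6, 2–6, 0–2, 3–4; total weight 4+4+7+8+10+12+23 = 68.

68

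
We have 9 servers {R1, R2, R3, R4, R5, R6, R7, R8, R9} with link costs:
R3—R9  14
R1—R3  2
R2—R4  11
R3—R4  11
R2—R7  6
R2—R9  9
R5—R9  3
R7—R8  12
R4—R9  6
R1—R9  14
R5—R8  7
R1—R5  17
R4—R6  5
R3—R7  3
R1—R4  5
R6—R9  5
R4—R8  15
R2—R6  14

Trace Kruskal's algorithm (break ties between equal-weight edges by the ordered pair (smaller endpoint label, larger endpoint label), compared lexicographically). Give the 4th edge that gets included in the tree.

Kruskal: consider edges lightest-first.
R1—R3 (2): add — endpoints in different components.
R3—R7 (3): add — endpoints in different components.
R5—R9 (3): add — endpoints in different components.
R1—R4 (5): add — endpoints in different components.
R4—R6 (5): add — endpoints in different components.
R6—R9 (5): add — endpoints in different components.
R2—R7 (6): add — endpoints in different components.
R4—R9 (6): skip — R4 and R9 already connected.
R5—R8 (7): add — endpoints in different components.
The 4th edge added is R1—R4.

R1-R4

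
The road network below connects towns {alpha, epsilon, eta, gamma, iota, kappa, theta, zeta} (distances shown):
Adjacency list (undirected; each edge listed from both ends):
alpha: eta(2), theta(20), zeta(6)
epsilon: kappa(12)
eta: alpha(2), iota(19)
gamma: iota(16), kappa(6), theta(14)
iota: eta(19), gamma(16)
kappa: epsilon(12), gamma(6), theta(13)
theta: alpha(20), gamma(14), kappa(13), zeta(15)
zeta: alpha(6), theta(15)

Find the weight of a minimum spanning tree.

Kruskal: consider edges lightest-first.
alpha–eta (2): add — endpoints in different components.
alpha–zeta (6): add — endpoints in different components.
gamma–kappa (6): add — endpoints in different components.
epsilon–kappa (12): add — endpoints in different components.
kappa–theta (13): add — endpoints in different components.
gamma–theta (14): skip — theta and gamma already connected.
theta–zeta (15): add — endpoints in different components.
gamma–iota (16): add — endpoints in different components.
MST edges: alpha–eta, alpha–zeta, gamma–kappa, epsilon–kappa, kappa–theta, theta–zeta, gamma–iota; total weight 2+6+6+12+13+15+16 = 70.

70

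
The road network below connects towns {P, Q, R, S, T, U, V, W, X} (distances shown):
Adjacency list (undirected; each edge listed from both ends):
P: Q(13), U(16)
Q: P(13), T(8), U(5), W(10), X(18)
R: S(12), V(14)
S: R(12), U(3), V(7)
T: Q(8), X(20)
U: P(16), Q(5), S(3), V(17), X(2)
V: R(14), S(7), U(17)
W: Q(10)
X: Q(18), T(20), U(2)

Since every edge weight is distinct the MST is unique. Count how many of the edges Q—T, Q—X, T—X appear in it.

Kruskal's algorithm — process edges by increasing weight (ties by edge label):
U—X (2): add — endpoints in different components.
S—U (3): add — endpoints in different components.
Q—U (5): add — endpoints in different components.
S—V (7): add — endpoints in different components.
Q—T (8): add — endpoints in different components.
Q—W (10): add — endpoints in different components.
R—S (12): add — endpoints in different components.
P—Q (13): add — endpoints in different components.
MST edge set: {U—X, S—U, Q—U, S—V, Q—T, Q—W, R—S, P—Q}.
Of the listed edges, {Q—T} are in the MST → 1.

1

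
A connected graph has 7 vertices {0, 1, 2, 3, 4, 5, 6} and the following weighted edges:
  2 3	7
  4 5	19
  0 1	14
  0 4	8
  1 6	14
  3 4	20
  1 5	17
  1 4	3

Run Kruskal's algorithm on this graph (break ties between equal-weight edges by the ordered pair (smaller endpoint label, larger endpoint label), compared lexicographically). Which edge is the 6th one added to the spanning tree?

Sort edges by weight, then run Kruskal:
1 4 (3): add — endpoints in different components.
2 3 (7): add — endpoints in different components.
0 4 (8): add — endpoints in different components.
0 1 (14): skip — 0 and 1 already connected.
1 6 (14): add — endpoints in different components.
1 5 (17): add — endpoints in different components.
4 5 (19): skip — 4 and 5 already connected.
3 4 (20): add — endpoints in different components.
The 6th edge added is 3 4.

3-4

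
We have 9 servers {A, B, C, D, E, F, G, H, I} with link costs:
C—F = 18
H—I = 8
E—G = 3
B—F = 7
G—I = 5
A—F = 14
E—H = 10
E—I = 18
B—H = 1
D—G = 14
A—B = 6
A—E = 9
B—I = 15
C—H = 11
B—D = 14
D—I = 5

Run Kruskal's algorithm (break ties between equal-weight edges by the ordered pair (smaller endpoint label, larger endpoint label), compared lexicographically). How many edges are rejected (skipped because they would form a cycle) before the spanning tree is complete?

Sort edges by weight, then run Kruskal:
B—H (1): add — endpoints in different components.
E—G (3): add — endpoints in different components.
D—I (5): add — endpoints in different components.
G—I (5): add — endpoints in different components.
A—B (6): add — endpoints in different components.
B—F (7): add — endpoints in different components.
H—I (8): add — endpoints in different components.
A—E (9): skip — A and E already connected.
E—H (10): skip — E and H already connected.
C—H (11): add — endpoints in different components.
Edges rejected before the tree was complete: 2.

2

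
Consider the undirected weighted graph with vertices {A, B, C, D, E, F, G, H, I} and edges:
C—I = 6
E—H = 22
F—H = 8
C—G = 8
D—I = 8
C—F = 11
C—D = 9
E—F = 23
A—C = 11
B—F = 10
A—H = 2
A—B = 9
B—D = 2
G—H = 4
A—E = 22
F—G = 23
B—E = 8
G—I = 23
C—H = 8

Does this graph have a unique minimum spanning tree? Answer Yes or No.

Sort edges by weight, then run Kruskal:
A—H (2): add — endpoints in different components.
B—D (2): add — endpoints in different components.
G—H (4): add — endpoints in different components.
C—I (6): add — endpoints in different components.
B—E (8): add — endpoints in different components.
C—G (8): add — endpoints in different components.
C—H (8): skip — C and H already connected.
D—I (8): add — endpoints in different components.
F—H (8): add — endpoints in different components.
Non-tree edge C—H has weight 8, equal to the heaviest edge on its tree cycle — swapping gives another MST of the same weight. Not unique.

No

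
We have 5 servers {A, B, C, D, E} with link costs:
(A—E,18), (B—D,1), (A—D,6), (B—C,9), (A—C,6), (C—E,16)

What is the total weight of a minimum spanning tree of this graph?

29

Sort edges by weight, then run Kruskal:
B—D (1): add — endpoints in different components.
A—C (6): add — endpoints in different components.
A—D (6): add — endpoints in different components.
B—C (9): skip — B and C already connected.
C—E (16): add — endpoints in different components.
MST edges: B—D, A—C, A—D, C—E; total weight 1+6+6+16 = 29.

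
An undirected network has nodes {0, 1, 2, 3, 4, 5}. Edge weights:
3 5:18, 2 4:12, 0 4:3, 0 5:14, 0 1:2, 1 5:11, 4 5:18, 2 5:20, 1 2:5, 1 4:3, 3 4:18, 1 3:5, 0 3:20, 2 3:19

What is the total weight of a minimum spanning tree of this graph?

Prim, starting at 0.
Step 1: frontier [0 1 2, 0 4 3, 0 5 14, 0 3 20] → take 0 1 (2); add 1.
Step 2: frontier [0 4 3, 0 5 14, 0 3 20, 1 4 3, 1 2 5, 1 3 5, 1 5 11] → take 0 4 (3); add 4.
Step 3: frontier [0 5 14, 0 3 20, 1 2 5, 1 3 5, 1 5 11, 2 4 12, 3 4 18, 4 5 18] → take 1 2 (5); add 2.
Step 4: frontier [0 5 14, 0 3 20, 1 3 5, 1 5 11, 2 3 19, 2 5 20, 3 4 18, 4 5 18] → take 1 3 (5); add 3.
Step 5: frontier [0 5 14, 1 5 11, 2 5 20, 3 5 18, 4 5 18] → take 1 5 (11); add 5.
MST edges: 0 1, 0 4, 1 2, 1 3, 1 5; total weight 2+3+5+5+11 = 26.

26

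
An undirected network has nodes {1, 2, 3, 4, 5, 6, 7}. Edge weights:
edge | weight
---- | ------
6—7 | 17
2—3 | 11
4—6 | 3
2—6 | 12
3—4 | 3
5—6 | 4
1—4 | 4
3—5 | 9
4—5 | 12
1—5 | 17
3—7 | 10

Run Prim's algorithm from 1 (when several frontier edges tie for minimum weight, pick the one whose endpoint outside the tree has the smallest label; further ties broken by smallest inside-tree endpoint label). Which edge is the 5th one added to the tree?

Grow the tree from 1 using Prim:
Step 1: cheapest edge leaving the tree is 1—4 (4); add 4.
Step 2: cheapest edge leaving the tree is 3—4 (3); add 3.
Step 3: cheapest edge leaving the tree is 4—6 (3); add 6.
Step 4: cheapest edge leaving the tree is 5—6 (4); add 5.
Step 5: cheapest edge leaving the tree is 3—7 (10); add 7.
Step 6: cheapest edge leaving the tree is 2—3 (11); add 2.
The 5th edge added is 3—7.

3-7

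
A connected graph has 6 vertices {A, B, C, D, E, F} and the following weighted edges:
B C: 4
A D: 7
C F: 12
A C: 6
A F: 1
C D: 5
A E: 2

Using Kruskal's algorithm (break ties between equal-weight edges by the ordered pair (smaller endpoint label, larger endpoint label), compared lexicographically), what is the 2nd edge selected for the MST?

A-E

Sort edges by weight, then run Kruskal:
A F (1): add — endpoints in different components.
A E (2): add — endpoints in different components.
B C (4): add — endpoints in different components.
C D (5): add — endpoints in different components.
A C (6): add — endpoints in different components.
The 2nd edge added is A E.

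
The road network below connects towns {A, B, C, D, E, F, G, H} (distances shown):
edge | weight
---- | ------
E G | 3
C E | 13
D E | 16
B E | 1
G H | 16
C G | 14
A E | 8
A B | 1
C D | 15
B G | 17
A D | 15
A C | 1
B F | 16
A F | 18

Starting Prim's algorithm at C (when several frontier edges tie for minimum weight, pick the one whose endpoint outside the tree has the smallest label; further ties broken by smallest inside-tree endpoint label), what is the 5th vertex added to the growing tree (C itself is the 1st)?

G

Grow the tree from C using Prim:
Step 1: cheapest edge leaving the tree is A C (1); add A.
Step 2: cheapest edge leaving the tree is A B (1); add B.
Step 3: cheapest edge leaving the tree is B E (1); add E.
Step 4: cheapest edge leaving the tree is E G (3); add G.
Step 5: cheapest edge leaving the tree is A D (15); add D.
Step 6: cheapest edge leaving the tree is B F (16); add F.
Step 7: cheapest edge leaving the tree is G H (16); add H.
Vertex order: C, A, B, E, G, D, F, H. The 5th vertex is G.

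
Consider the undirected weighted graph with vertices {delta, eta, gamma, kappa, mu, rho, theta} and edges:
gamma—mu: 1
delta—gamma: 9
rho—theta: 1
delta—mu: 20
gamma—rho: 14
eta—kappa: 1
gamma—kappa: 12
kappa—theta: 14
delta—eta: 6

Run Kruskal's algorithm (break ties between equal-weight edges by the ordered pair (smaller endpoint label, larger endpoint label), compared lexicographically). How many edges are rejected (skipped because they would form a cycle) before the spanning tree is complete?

Kruskal's algorithm — process edges by increasing weight (ties by edge label):
eta—kappa (1): add. Components now {eta,kappa} {delta} {theta} {gamma} {mu} {rho}
gamma—mu (1): add. Components now {eta,kappa} {delta} {theta} {gamma,mu} {rho}
rho—theta (1): add. Components now {eta,kappa} {delta} {rho,theta} {gamma,mu}
delta—eta (6): add. Components now {delta,eta,kappa} {rho,theta} {gamma,mu}
delta—gamma (9): add. Components now {delta,eta,gamma,kappa,mu} {rho,theta}
gamma—kappa (12): skip — kappa and gamma already connected.
gamma—rho (14): add. Components now {delta,eta,gamma,kappa,mu,rho,theta}
Edges rejected before the tree was complete: 1.

1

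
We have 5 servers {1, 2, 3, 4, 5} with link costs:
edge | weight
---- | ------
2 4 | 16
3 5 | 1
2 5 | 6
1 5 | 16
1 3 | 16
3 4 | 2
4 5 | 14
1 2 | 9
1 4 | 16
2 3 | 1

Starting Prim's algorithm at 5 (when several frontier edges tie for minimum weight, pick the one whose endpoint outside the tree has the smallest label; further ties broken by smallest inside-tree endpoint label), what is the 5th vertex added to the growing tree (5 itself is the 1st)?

1

Grow the tree from 5 using Prim:
Step 1: frontier [3 5 1, 2 5 6, 4 5 14, 1 5 16] → take 3 5 (1); add 3.
Step 2: frontier [2 3 1, 3 4 2, 1 3 16, 2 5 6, 4 5 14, 1 5 16] → take 2 3 (1); add 2.
Step 3: frontier [1 2 9, 2 4 16, 3 4 2, 1 3 16, 4 5 14, 1 5 16] → take 3 4 (2); add 4.
Step 4: frontier [1 2 9, 1 3 16, 1 4 16, 1 5 16] → take 1 2 (9); add 1.
Vertex order: 5, 3, 2, 4, 1. The 5th vertex is 1.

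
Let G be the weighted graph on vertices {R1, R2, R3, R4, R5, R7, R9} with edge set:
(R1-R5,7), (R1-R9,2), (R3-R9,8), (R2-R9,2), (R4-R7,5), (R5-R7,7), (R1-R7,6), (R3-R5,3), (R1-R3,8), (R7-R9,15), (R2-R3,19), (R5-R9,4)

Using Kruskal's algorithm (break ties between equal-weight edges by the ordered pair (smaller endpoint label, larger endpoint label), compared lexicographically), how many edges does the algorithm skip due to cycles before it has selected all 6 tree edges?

0

Kruskal: consider edges lightest-first.
R1-R9 (2): add — endpoints in different components.
R2-R9 (2): add — endpoints in different components.
R3-R5 (3): add — endpoints in different components.
R5-R9 (4): add — endpoints in different components.
R4-R7 (5): add — endpoints in different components.
R1-R7 (6): add — endpoints in different components.
Edges rejected before the tree was complete: 0.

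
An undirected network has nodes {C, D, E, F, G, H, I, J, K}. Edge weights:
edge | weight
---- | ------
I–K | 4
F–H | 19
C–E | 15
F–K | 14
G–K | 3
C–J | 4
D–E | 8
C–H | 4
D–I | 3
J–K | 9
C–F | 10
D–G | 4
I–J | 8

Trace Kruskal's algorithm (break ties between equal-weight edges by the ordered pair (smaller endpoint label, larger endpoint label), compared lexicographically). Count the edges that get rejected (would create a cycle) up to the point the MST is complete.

Sort edges by weight, then run Kruskal:
D–I (3): add — endpoints in different components.
G–K (3): add — endpoints in different components.
C–H (4): add — endpoints in different components.
C–J (4): add — endpoints in different components.
D–G (4): add — endpoints in different components.
I–K (4): skip — I and K already connected.
D–E (8): add — endpoints in different components.
I–J (8): add — endpoints in different components.
J–K (9): skip — J and K already connected.
C–F (10): add — endpoints in different components.
Edges rejected before the tree was complete: 2.

2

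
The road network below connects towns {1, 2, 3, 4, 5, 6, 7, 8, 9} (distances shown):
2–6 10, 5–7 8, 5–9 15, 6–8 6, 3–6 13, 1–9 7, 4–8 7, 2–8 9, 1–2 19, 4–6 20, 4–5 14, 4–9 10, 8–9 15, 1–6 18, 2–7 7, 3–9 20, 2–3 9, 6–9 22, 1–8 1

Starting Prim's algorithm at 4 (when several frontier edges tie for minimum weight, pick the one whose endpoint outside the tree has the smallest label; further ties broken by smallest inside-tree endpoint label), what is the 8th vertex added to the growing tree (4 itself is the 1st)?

Prim, starting at 4.
Step 1: cheapest edge leaving the tree is 4–8 (7); add 8.
Step 2: cheapest edge leaving the tree is 1–8 (1); add 1.
Step 3: cheapest edge leaving the tree is 6–8 (6); add 6.
Step 4: cheapest edge leaving the tree is 1–9 (7); add 9.
Step 5: cheapest edge leaving the tree is 2–8 (9); add 2.
Step 6: cheapest edge leaving the tree is 2–7 (7); add 7.
Step 7: cheapest edge leaving the tree is 5–7 (8); add 5.
Step 8: cheapest edge leaving the tree is 2–3 (9); add 3.
Vertex order: 4, 8, 1, 6, 9, 2, 7, 5, 3. The 8th vertex is 5.

5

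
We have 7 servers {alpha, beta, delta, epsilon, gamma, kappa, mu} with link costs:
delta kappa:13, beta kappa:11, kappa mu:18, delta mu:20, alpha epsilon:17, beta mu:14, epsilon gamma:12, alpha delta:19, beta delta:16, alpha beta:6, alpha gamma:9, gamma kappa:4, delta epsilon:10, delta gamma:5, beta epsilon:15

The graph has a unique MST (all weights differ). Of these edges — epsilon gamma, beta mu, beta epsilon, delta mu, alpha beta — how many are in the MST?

Sort edges by weight, then run Kruskal:
gamma kappa (4): add. Components now {gamma,kappa} {mu} {delta} {alpha} {epsilon} {beta}
delta gamma (5): add. Components now {delta,gamma,kappa} {mu} {alpha} {epsilon} {beta}
alpha beta (6): add. Components now {delta,gamma,kappa} {mu} {alpha,beta} {epsilon}
alpha gamma (9): add. Components now {alpha,beta,delta,gamma,kappa} {mu} {epsilon}
delta epsilon (10): add. Components now {alpha,beta,delta,epsilon,gamma,kappa} {mu}
beta kappa (11): skip — kappa and beta already connected.
epsilon gamma (12): skip — gamma and epsilon already connected.
delta kappa (13): skip — kappa and delta already connected.
beta mu (14): add. Components now {alpha,beta,delta,epsilon,gamma,kappa,mu}
MST edge set: {gamma kappa, delta gamma, alpha beta, alpha gamma, delta epsilon, beta mu}.
Of the listed edges, {beta mu, alpha beta} are in the MST → 2.

2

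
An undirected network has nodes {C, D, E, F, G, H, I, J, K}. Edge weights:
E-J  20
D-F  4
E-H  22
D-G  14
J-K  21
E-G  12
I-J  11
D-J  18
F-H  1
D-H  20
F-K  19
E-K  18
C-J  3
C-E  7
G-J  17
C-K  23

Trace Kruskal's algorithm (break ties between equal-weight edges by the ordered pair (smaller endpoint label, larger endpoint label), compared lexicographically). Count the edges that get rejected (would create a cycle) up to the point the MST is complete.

2

Kruskal's algorithm — process edges by increasing weight (ties by edge label):
F-H (1): add — endpoints in different components.
C-J (3): add — endpoints in different components.
D-F (4): add — endpoints in different components.
C-E (7): add — endpoints in different components.
I-J (11): add — endpoints in different components.
E-G (12): add — endpoints in different components.
D-G (14): add — endpoints in different components.
G-J (17): skip — G and J already connected.
D-J (18): skip — D and J already connected.
E-K (18): add — endpoints in different components.
Edges rejected before the tree was complete: 2.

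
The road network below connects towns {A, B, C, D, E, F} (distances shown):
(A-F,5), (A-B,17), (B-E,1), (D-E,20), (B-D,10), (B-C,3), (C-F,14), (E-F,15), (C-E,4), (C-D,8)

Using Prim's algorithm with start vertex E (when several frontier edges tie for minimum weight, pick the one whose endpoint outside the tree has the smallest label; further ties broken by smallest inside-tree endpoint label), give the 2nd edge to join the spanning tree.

Grow the tree from E using Prim:
Step 1: cheapest edge leaving the tree is B-E (1); add B.
Step 2: cheapest edge leaving the tree is B-C (3); add C.
Step 3: cheapest edge leaving the tree is C-D (8); add D.
Step 4: cheapest edge leaving the tree is C-F (14); add F.
Step 5: cheapest edge leaving the tree is A-F (5); add A.
The 2nd edge added is B-C.

B-C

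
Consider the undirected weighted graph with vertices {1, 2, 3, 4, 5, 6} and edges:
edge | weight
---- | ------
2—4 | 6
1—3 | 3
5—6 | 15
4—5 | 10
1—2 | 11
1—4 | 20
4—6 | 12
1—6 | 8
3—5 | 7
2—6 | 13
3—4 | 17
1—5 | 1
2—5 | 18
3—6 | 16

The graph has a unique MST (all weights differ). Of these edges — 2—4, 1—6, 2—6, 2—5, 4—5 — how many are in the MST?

Kruskal's algorithm — process edges by increasing weight (ties by edge label):
1—5 (1): add. Components now {1,5} {2} {3} {4} {6}
1—3 (3): add. Components now {1,3,5} {2} {4} {6}
2—4 (6): add. Components now {1,3,5} {2,4} {6}
3—5 (7): skip — 3 and 5 already connected.
1—6 (8): add. Components now {1,3,5,6} {2,4}
4—5 (10): add. Components now {1,2,3,4,5,6}
MST edge set: {1—5, 1—3, 2—4, 1—6, 4—5}.
Of the listed edges, {2—4, 1—6, 4—5} are in the MST → 3.

3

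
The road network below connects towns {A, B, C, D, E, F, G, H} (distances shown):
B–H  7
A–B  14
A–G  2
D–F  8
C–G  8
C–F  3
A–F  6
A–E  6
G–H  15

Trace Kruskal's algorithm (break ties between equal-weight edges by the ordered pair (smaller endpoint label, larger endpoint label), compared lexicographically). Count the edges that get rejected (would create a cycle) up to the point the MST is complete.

1

Kruskal's algorithm — process edges by increasing weight (ties by edge label):
A–G (2): add — endpoints in different components.
C–F (3): add — endpoints in different components.
A–E (6): add — endpoints in different components.
A–F (6): add — endpoints in different components.
B–H (7): add — endpoints in different components.
C–G (8): skip — C and G already connected.
D–F (8): add — endpoints in different components.
A–B (14): add — endpoints in different components.
Edges rejected before the tree was complete: 1.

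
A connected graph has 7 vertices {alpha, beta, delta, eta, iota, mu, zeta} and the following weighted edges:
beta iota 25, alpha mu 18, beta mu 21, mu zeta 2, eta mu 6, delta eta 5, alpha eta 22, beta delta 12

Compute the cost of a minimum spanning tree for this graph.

68

Grow the tree from beta using Prim:
Step 1: cheapest edge leaving the tree is beta delta (12); add delta.
Step 2: cheapest edge leaving the tree is delta eta (5); add eta.
Step 3: cheapest edge leaving the tree is eta mu (6); add mu.
Step 4: cheapest edge leaving the tree is mu zeta (2); add zeta.
Step 5: cheapest edge leaving the tree is alpha mu (18); add alpha.
Step 6: cheapest edge leaving the tree is beta iota (25); add iota.
MST edges: beta delta, delta eta, eta mu, mu zeta, alpha mu, beta iota; total weight 12+5+6+2+18+25 = 68.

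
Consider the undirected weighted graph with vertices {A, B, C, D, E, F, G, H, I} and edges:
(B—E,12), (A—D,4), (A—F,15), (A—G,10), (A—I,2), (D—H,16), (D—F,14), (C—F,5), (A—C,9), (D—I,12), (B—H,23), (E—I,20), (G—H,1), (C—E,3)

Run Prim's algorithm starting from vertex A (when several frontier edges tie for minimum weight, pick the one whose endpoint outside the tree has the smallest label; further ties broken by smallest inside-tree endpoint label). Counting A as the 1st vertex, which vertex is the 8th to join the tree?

Grow the tree from A using Prim:
Step 1: cheapest edge leaving the tree is A—I (2); add I.
Step 2: cheapest edge leaving the tree is A—D (4); add D.
Step 3: cheapest edge leaving the tree is A—C (9); add C.
Step 4: cheapest edge leaving the tree is C—E (3); add E.
Step 5: cheapest edge leaving the tree is C—F (5); add F.
Step 6: cheapest edge leaving the tree is A—G (10); add G.
Step 7: cheapest edge leaving the tree is G—H (1); add H.
Step 8: cheapest edge leaving the tree is B—E (12); add B.
Vertex order: A, I, D, C, E, F, G, H, B. The 8th vertex is H.

H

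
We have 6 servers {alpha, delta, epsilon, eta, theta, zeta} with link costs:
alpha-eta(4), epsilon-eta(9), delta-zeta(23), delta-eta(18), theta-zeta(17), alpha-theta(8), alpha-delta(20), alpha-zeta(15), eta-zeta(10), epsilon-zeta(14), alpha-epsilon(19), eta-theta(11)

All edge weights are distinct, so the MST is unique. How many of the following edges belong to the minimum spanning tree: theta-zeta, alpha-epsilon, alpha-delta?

Kruskal's algorithm — process edges by increasing weight (ties by edge label):
alpha-eta (4): add. Components now {alpha,eta} {theta} {epsilon} {delta} {zeta}
alpha-theta (8): add. Components now {alpha,eta,theta} {epsilon} {delta} {zeta}
epsilon-eta (9): add. Components now {alpha,epsilon,eta,theta} {delta} {zeta}
eta-zeta (10): add. Components now {alpha,epsilon,eta,theta,zeta} {delta}
eta-theta (11): skip — eta and theta already connected.
epsilon-zeta (14): skip — epsilon and zeta already connected.
alpha-zeta (15): skip — alpha and zeta already connected.
theta-zeta (17): skip — theta and zeta already connected.
delta-eta (18): add. Components now {alpha,delta,epsilon,eta,theta,zeta}
MST edge set: {alpha-eta, alpha-theta, epsilon-eta, eta-zeta, delta-eta}.
Of the listed edges, {} are in the MST → 0.

0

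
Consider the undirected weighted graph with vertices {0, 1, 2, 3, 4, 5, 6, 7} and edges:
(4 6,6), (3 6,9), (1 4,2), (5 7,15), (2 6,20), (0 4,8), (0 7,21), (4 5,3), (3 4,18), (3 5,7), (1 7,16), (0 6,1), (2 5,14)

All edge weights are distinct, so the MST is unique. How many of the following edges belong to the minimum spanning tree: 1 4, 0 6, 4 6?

3

Sort edges by weight, then run Kruskal:
0 6 (1): add — endpoints in different components.
1 4 (2): add — endpoints in different components.
4 5 (3): add — endpoints in different components.
4 6 (6): add — endpoints in different components.
3 5 (7): add — endpoints in different components.
0 4 (8): skip — 0 and 4 already connected.
3 6 (9): skip — 3 and 6 already connected.
2 5 (14): add — endpoints in different components.
5 7 (15): add — endpoints in different components.
MST edge set: {0 6, 1 4, 4 5, 4 6, 3 5, 2 5, 5 7}.
Of the listed edges, {1 4, 0 6, 4 6} are in the MST → 3.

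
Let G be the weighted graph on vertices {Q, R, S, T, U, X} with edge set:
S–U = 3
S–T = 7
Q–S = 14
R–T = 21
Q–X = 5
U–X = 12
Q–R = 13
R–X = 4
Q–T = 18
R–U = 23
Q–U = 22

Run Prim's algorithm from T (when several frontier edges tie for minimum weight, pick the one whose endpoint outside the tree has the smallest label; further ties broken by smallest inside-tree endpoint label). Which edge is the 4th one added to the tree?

Grow the tree from T using Prim:
Step 1: cheapest edge leaving the tree is S–T (7); add S.
Step 2: cheapest edge leaving the tree is S–U (3); add U.
Step 3: cheapest edge leaving the tree is U–X (12); add X.
Step 4: cheapest edge leaving the tree is R–X (4); add R.
Step 5: cheapest edge leaving the tree is Q–X (5); add Q.
The 4th edge added is R–X.

R-X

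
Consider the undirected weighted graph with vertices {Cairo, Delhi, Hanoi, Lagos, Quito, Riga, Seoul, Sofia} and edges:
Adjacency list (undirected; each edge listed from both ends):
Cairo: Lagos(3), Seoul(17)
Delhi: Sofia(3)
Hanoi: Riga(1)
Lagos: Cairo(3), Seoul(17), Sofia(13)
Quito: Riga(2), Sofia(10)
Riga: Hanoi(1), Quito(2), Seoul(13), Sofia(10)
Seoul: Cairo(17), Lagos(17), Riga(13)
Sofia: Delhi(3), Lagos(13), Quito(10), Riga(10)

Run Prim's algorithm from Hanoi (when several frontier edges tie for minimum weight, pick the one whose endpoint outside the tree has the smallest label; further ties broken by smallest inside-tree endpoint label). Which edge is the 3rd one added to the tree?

Prim's algorithm from Hanoi:
Step 1: frontier [Hanoi—Riga 1] → take Hanoi—Riga (1); add Riga.
Step 2: frontier [Quito—Riga 2, Riga—Sofia 10, Riga—Seoul 13] → take Quito—Riga (2); add Quito.
Step 3: frontier [Quito—Sofia 10, Riga—Sofia 10, Riga—Seoul 13] → take Quito—Sofia (10); add Sofia.
Step 4: frontier [Riga—Seoul 13, Delhi—Sofia 3, Lagos—Sofia 13] → take Delhi—Sofia (3); add Delhi.
Step 5: frontier [Riga—Seoul 13, Lagos—Sofia 13] → take Lagos—Sofia (13); add Lagos.
Step 6: frontier [Cairo—Lagos 3, Lagos—Seoul 17, Riga—Seoul 13] → take Cairo—Lagos (3); add Cairo.
Step 7: frontier [Cairo—Seoul 17, Lagos—Seoul 17, Riga—Seoul 13] → take Riga—Seoul (13); add Seoul.
The 3rd edge added is Quito—Sofia.

Quito-Sofia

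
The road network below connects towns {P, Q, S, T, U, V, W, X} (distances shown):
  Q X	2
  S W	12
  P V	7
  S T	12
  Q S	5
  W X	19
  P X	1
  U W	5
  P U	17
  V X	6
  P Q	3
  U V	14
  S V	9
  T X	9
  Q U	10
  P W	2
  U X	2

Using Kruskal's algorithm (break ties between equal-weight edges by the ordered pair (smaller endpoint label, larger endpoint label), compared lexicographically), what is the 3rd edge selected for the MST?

Q-X

Kruskal: consider edges lightest-first.
P X (1): add — endpoints in different components.
P W (2): add — endpoints in different components.
Q X (2): add — endpoints in different components.
U X (2): add — endpoints in different components.
P Q (3): skip — P and Q already connected.
Q S (5): add — endpoints in different components.
U W (5): skip — U and W already connected.
V X (6): add — endpoints in different components.
P V (7): skip — V and P already connected.
S V (9): skip — S and V already connected.
T X (9): add — endpoints in different components.
The 3rd edge added is Q X.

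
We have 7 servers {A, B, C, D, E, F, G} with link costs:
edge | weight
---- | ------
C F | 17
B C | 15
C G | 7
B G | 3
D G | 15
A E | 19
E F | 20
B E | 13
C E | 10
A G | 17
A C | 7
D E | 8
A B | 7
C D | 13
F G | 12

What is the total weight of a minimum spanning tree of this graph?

47

Sort edges by weight, then run Kruskal:
B G (3): add — endpoints in different components.
A B (7): add — endpoints in different components.
A C (7): add — endpoints in different components.
C G (7): skip — C and G already connected.
D E (8): add — endpoints in different components.
C E (10): add — endpoints in different components.
F G (12): add — endpoints in different components.
MST edges: B G, A B, A C, D E, C E, F G; total weight 3+7+7+8+10+12 = 47.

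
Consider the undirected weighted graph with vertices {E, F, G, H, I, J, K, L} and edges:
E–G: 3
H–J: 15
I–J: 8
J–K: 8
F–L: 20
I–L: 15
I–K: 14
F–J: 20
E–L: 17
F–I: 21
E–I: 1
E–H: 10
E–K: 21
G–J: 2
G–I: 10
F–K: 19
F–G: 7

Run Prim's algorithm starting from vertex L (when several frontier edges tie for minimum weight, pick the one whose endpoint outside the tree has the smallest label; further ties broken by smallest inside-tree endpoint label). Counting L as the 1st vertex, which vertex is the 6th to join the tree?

F

Prim's algorithm from L:
Step 1: cheapest edge leaving the tree is I–L (15); add I.
Step 2: cheapest edge leaving the tree is E–I (1); add E.
Step 3: cheapest edge leaving the tree is E–G (3); add G.
Step 4: cheapest edge leaving the tree is G–J (2); add J.
Step 5: cheapest edge leaving the tree is F–G (7); add F.
Step 6: cheapest edge leaving the tree is J–K (8); add K.
Step 7: cheapest edge leaving the tree is E–H (10); add H.
Vertex order: L, I, E, G, J, F, K, H. The 6th vertex is F.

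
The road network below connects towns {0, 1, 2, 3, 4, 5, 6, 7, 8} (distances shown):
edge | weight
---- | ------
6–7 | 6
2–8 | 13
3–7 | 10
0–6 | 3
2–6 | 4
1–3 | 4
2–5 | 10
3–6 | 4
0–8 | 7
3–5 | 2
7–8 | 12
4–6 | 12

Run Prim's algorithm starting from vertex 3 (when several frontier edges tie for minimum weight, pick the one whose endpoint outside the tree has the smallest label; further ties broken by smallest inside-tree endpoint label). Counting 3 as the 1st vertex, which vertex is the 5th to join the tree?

Prim, starting at 3.
Step 1: frontier [3–5 2, 1–3 4, 3–6 4, 3–7 10] → take 3–5 (2); add 5.
Step 2: frontier [1–3 4, 3–6 4, 3–7 10, 2–5 10] → take 1–3 (4); add 1.
Step 3: frontier [3–6 4, 3–7 10, 2–5 10] → take 3–6 (4); add 6.
Step 4: frontier [3–7 10, 2–5 10, 0–6 3, 2–6 4, 6–7 6, 4–6 12] → take 0–6 (3); add 0.
Step 5: frontier [0–8 7, 3–7 10, 2–5 10, 2–6 4, 6–7 6, 4–6 12] → take 2–6 (4); add 2.
Step 6: frontier [0–8 7, 2–8 13, 3–7 10, 6–7 6, 4–6 12] → take 6–7 (6); add 7.
Step 7: frontier [0–8 7, 2–8 13, 4–6 12, 7–8 12] → take 0–8 (7); add 8.
Step 8: frontier [4–6 12] → take 4–6 (12); add 4.
Vertex order: 3, 5, 1, 6, 0, 2, 7, 8, 4. The 5th vertex is 0.

0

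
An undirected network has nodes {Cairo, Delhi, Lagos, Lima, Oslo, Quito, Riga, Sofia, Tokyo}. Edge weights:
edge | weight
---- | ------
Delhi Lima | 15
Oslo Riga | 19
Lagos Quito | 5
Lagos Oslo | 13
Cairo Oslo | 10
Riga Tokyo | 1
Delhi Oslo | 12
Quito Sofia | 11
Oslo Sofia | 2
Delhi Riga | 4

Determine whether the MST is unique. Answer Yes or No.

Yes

Sort edges by weight, then run Kruskal:
Riga Tokyo (1): add — endpoints in different components.
Oslo Sofia (2): add — endpoints in different components.
Delhi Riga (4): add — endpoints in different components.
Lagos Quito (5): add — endpoints in different components.
Cairo Oslo (10): add — endpoints in different components.
Quito Sofia (11): add — endpoints in different components.
Delhi Oslo (12): add — endpoints in different components.
Lagos Oslo (13): skip — Lagos and Oslo already connected.
Delhi Lima (15): add — endpoints in different components.
Every non-tree edge has weight strictly greater than the heaviest edge on the tree path between its endpoints, so the MST is unique.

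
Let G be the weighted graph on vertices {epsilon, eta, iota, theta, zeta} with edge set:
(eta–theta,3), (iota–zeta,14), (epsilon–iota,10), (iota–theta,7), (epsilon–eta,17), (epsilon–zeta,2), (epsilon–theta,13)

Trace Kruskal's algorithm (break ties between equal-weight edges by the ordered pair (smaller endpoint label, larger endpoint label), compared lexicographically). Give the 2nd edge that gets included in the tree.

Sort edges by weight, then run Kruskal:
epsilon–zeta (2): add. Components now {theta} {epsilon,zeta} {iota} {eta}
eta–theta (3): add. Components now {eta,theta} {epsilon,zeta} {iota}
iota–theta (7): add. Components now {eta,iota,theta} {epsilon,zeta}
epsilon–iota (10): add. Components now {epsilon,eta,iota,theta,zeta}
The 2nd edge added is eta–theta.

eta-theta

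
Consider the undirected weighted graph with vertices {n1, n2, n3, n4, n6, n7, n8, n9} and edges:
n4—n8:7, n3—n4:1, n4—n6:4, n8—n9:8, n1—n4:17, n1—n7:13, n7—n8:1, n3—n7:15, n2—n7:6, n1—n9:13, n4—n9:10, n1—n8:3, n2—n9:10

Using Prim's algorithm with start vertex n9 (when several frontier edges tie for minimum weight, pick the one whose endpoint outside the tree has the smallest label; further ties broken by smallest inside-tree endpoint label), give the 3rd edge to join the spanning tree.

n1-n8

Grow the tree from n9 using Prim:
Step 1: cheapest edge leaving the tree is n8—n9 (8); add n8.
Step 2: cheapest edge leaving the tree is n7—n8 (1); add n7.
Step 3: cheapest edge leaving the tree is n1—n8 (3); add n1.
Step 4: cheapest edge leaving the tree is n2—n7 (6); add n2.
Step 5: cheapest edge leaving the tree is n4—n8 (7); add n4.
Step 6: cheapest edge leaving the tree is n3—n4 (1); add n3.
Step 7: cheapest edge leaving the tree is n4—n6 (4); add n6.
The 3rd edge added is n1—n8.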